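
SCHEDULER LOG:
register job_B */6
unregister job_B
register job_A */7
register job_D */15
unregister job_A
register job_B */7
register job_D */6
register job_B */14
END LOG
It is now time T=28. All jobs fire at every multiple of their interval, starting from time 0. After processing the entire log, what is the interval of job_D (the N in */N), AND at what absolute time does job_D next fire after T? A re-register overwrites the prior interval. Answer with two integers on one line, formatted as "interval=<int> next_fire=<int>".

Answer: interval=6 next_fire=30

Derivation:
Op 1: register job_B */6 -> active={job_B:*/6}
Op 2: unregister job_B -> active={}
Op 3: register job_A */7 -> active={job_A:*/7}
Op 4: register job_D */15 -> active={job_A:*/7, job_D:*/15}
Op 5: unregister job_A -> active={job_D:*/15}
Op 6: register job_B */7 -> active={job_B:*/7, job_D:*/15}
Op 7: register job_D */6 -> active={job_B:*/7, job_D:*/6}
Op 8: register job_B */14 -> active={job_B:*/14, job_D:*/6}
Final interval of job_D = 6
Next fire of job_D after T=28: (28//6+1)*6 = 30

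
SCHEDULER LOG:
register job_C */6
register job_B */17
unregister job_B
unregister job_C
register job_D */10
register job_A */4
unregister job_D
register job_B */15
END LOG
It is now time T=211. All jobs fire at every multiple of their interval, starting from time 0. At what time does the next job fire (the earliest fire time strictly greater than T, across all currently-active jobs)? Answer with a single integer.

Op 1: register job_C */6 -> active={job_C:*/6}
Op 2: register job_B */17 -> active={job_B:*/17, job_C:*/6}
Op 3: unregister job_B -> active={job_C:*/6}
Op 4: unregister job_C -> active={}
Op 5: register job_D */10 -> active={job_D:*/10}
Op 6: register job_A */4 -> active={job_A:*/4, job_D:*/10}
Op 7: unregister job_D -> active={job_A:*/4}
Op 8: register job_B */15 -> active={job_A:*/4, job_B:*/15}
  job_A: interval 4, next fire after T=211 is 212
  job_B: interval 15, next fire after T=211 is 225
Earliest fire time = 212 (job job_A)

Answer: 212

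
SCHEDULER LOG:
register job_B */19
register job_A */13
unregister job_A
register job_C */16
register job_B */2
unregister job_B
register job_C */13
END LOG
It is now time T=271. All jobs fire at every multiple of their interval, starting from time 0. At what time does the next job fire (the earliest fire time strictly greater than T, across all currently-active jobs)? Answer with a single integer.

Op 1: register job_B */19 -> active={job_B:*/19}
Op 2: register job_A */13 -> active={job_A:*/13, job_B:*/19}
Op 3: unregister job_A -> active={job_B:*/19}
Op 4: register job_C */16 -> active={job_B:*/19, job_C:*/16}
Op 5: register job_B */2 -> active={job_B:*/2, job_C:*/16}
Op 6: unregister job_B -> active={job_C:*/16}
Op 7: register job_C */13 -> active={job_C:*/13}
  job_C: interval 13, next fire after T=271 is 273
Earliest fire time = 273 (job job_C)

Answer: 273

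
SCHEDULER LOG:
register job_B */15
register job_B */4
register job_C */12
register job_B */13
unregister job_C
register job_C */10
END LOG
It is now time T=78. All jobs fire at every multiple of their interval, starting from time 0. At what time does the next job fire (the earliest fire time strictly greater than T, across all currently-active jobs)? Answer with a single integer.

Answer: 80

Derivation:
Op 1: register job_B */15 -> active={job_B:*/15}
Op 2: register job_B */4 -> active={job_B:*/4}
Op 3: register job_C */12 -> active={job_B:*/4, job_C:*/12}
Op 4: register job_B */13 -> active={job_B:*/13, job_C:*/12}
Op 5: unregister job_C -> active={job_B:*/13}
Op 6: register job_C */10 -> active={job_B:*/13, job_C:*/10}
  job_B: interval 13, next fire after T=78 is 91
  job_C: interval 10, next fire after T=78 is 80
Earliest fire time = 80 (job job_C)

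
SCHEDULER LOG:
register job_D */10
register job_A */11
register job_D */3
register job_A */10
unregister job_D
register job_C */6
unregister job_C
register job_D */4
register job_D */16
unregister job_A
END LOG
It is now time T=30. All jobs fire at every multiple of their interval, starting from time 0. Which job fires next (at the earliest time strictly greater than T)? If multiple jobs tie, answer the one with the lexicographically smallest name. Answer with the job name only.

Op 1: register job_D */10 -> active={job_D:*/10}
Op 2: register job_A */11 -> active={job_A:*/11, job_D:*/10}
Op 3: register job_D */3 -> active={job_A:*/11, job_D:*/3}
Op 4: register job_A */10 -> active={job_A:*/10, job_D:*/3}
Op 5: unregister job_D -> active={job_A:*/10}
Op 6: register job_C */6 -> active={job_A:*/10, job_C:*/6}
Op 7: unregister job_C -> active={job_A:*/10}
Op 8: register job_D */4 -> active={job_A:*/10, job_D:*/4}
Op 9: register job_D */16 -> active={job_A:*/10, job_D:*/16}
Op 10: unregister job_A -> active={job_D:*/16}
  job_D: interval 16, next fire after T=30 is 32
Earliest = 32, winner (lex tiebreak) = job_D

Answer: job_D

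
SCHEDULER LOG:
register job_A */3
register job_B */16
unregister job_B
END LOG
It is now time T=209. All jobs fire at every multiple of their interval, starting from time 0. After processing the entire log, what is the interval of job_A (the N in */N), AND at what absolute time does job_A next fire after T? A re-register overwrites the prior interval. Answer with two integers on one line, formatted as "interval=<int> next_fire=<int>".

Answer: interval=3 next_fire=210

Derivation:
Op 1: register job_A */3 -> active={job_A:*/3}
Op 2: register job_B */16 -> active={job_A:*/3, job_B:*/16}
Op 3: unregister job_B -> active={job_A:*/3}
Final interval of job_A = 3
Next fire of job_A after T=209: (209//3+1)*3 = 210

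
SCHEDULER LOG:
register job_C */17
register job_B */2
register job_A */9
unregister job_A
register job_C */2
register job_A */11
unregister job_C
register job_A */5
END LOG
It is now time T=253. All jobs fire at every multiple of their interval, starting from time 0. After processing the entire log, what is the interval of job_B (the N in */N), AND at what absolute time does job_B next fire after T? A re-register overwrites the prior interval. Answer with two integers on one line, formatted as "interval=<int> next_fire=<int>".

Op 1: register job_C */17 -> active={job_C:*/17}
Op 2: register job_B */2 -> active={job_B:*/2, job_C:*/17}
Op 3: register job_A */9 -> active={job_A:*/9, job_B:*/2, job_C:*/17}
Op 4: unregister job_A -> active={job_B:*/2, job_C:*/17}
Op 5: register job_C */2 -> active={job_B:*/2, job_C:*/2}
Op 6: register job_A */11 -> active={job_A:*/11, job_B:*/2, job_C:*/2}
Op 7: unregister job_C -> active={job_A:*/11, job_B:*/2}
Op 8: register job_A */5 -> active={job_A:*/5, job_B:*/2}
Final interval of job_B = 2
Next fire of job_B after T=253: (253//2+1)*2 = 254

Answer: interval=2 next_fire=254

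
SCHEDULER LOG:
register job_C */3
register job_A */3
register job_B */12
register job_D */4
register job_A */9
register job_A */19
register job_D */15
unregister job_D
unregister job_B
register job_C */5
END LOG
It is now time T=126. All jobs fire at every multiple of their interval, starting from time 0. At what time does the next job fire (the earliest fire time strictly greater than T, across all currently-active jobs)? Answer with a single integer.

Op 1: register job_C */3 -> active={job_C:*/3}
Op 2: register job_A */3 -> active={job_A:*/3, job_C:*/3}
Op 3: register job_B */12 -> active={job_A:*/3, job_B:*/12, job_C:*/3}
Op 4: register job_D */4 -> active={job_A:*/3, job_B:*/12, job_C:*/3, job_D:*/4}
Op 5: register job_A */9 -> active={job_A:*/9, job_B:*/12, job_C:*/3, job_D:*/4}
Op 6: register job_A */19 -> active={job_A:*/19, job_B:*/12, job_C:*/3, job_D:*/4}
Op 7: register job_D */15 -> active={job_A:*/19, job_B:*/12, job_C:*/3, job_D:*/15}
Op 8: unregister job_D -> active={job_A:*/19, job_B:*/12, job_C:*/3}
Op 9: unregister job_B -> active={job_A:*/19, job_C:*/3}
Op 10: register job_C */5 -> active={job_A:*/19, job_C:*/5}
  job_A: interval 19, next fire after T=126 is 133
  job_C: interval 5, next fire after T=126 is 130
Earliest fire time = 130 (job job_C)

Answer: 130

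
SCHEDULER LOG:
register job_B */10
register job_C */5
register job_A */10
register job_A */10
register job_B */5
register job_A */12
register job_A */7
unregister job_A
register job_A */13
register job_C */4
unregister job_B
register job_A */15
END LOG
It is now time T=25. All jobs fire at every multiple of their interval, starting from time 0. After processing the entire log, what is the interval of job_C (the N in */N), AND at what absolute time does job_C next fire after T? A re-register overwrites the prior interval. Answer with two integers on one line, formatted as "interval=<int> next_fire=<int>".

Op 1: register job_B */10 -> active={job_B:*/10}
Op 2: register job_C */5 -> active={job_B:*/10, job_C:*/5}
Op 3: register job_A */10 -> active={job_A:*/10, job_B:*/10, job_C:*/5}
Op 4: register job_A */10 -> active={job_A:*/10, job_B:*/10, job_C:*/5}
Op 5: register job_B */5 -> active={job_A:*/10, job_B:*/5, job_C:*/5}
Op 6: register job_A */12 -> active={job_A:*/12, job_B:*/5, job_C:*/5}
Op 7: register job_A */7 -> active={job_A:*/7, job_B:*/5, job_C:*/5}
Op 8: unregister job_A -> active={job_B:*/5, job_C:*/5}
Op 9: register job_A */13 -> active={job_A:*/13, job_B:*/5, job_C:*/5}
Op 10: register job_C */4 -> active={job_A:*/13, job_B:*/5, job_C:*/4}
Op 11: unregister job_B -> active={job_A:*/13, job_C:*/4}
Op 12: register job_A */15 -> active={job_A:*/15, job_C:*/4}
Final interval of job_C = 4
Next fire of job_C after T=25: (25//4+1)*4 = 28

Answer: interval=4 next_fire=28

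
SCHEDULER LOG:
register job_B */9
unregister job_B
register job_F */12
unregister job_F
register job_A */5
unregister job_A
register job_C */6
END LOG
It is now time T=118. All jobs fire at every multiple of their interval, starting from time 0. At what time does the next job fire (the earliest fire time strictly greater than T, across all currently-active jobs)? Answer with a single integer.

Answer: 120

Derivation:
Op 1: register job_B */9 -> active={job_B:*/9}
Op 2: unregister job_B -> active={}
Op 3: register job_F */12 -> active={job_F:*/12}
Op 4: unregister job_F -> active={}
Op 5: register job_A */5 -> active={job_A:*/5}
Op 6: unregister job_A -> active={}
Op 7: register job_C */6 -> active={job_C:*/6}
  job_C: interval 6, next fire after T=118 is 120
Earliest fire time = 120 (job job_C)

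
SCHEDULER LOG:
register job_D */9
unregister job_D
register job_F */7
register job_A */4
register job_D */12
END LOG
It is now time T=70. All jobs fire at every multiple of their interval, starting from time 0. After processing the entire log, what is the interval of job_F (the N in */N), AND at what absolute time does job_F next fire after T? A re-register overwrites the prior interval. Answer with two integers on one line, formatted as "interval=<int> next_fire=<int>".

Op 1: register job_D */9 -> active={job_D:*/9}
Op 2: unregister job_D -> active={}
Op 3: register job_F */7 -> active={job_F:*/7}
Op 4: register job_A */4 -> active={job_A:*/4, job_F:*/7}
Op 5: register job_D */12 -> active={job_A:*/4, job_D:*/12, job_F:*/7}
Final interval of job_F = 7
Next fire of job_F after T=70: (70//7+1)*7 = 77

Answer: interval=7 next_fire=77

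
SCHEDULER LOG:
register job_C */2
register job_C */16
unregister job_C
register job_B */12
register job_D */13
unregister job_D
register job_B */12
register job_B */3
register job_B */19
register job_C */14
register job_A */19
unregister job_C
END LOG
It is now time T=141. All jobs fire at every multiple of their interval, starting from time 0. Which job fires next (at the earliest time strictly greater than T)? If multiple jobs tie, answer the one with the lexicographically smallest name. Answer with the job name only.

Answer: job_A

Derivation:
Op 1: register job_C */2 -> active={job_C:*/2}
Op 2: register job_C */16 -> active={job_C:*/16}
Op 3: unregister job_C -> active={}
Op 4: register job_B */12 -> active={job_B:*/12}
Op 5: register job_D */13 -> active={job_B:*/12, job_D:*/13}
Op 6: unregister job_D -> active={job_B:*/12}
Op 7: register job_B */12 -> active={job_B:*/12}
Op 8: register job_B */3 -> active={job_B:*/3}
Op 9: register job_B */19 -> active={job_B:*/19}
Op 10: register job_C */14 -> active={job_B:*/19, job_C:*/14}
Op 11: register job_A */19 -> active={job_A:*/19, job_B:*/19, job_C:*/14}
Op 12: unregister job_C -> active={job_A:*/19, job_B:*/19}
  job_A: interval 19, next fire after T=141 is 152
  job_B: interval 19, next fire after T=141 is 152
Earliest = 152, winner (lex tiebreak) = job_A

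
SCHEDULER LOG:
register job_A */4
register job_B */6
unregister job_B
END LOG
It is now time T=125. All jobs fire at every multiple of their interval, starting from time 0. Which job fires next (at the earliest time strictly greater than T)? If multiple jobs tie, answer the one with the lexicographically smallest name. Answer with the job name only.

Op 1: register job_A */4 -> active={job_A:*/4}
Op 2: register job_B */6 -> active={job_A:*/4, job_B:*/6}
Op 3: unregister job_B -> active={job_A:*/4}
  job_A: interval 4, next fire after T=125 is 128
Earliest = 128, winner (lex tiebreak) = job_A

Answer: job_A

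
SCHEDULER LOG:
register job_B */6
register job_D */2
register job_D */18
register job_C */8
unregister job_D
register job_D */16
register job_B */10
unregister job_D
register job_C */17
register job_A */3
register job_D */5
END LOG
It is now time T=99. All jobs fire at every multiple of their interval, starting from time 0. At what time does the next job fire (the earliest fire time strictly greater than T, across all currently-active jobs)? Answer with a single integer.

Op 1: register job_B */6 -> active={job_B:*/6}
Op 2: register job_D */2 -> active={job_B:*/6, job_D:*/2}
Op 3: register job_D */18 -> active={job_B:*/6, job_D:*/18}
Op 4: register job_C */8 -> active={job_B:*/6, job_C:*/8, job_D:*/18}
Op 5: unregister job_D -> active={job_B:*/6, job_C:*/8}
Op 6: register job_D */16 -> active={job_B:*/6, job_C:*/8, job_D:*/16}
Op 7: register job_B */10 -> active={job_B:*/10, job_C:*/8, job_D:*/16}
Op 8: unregister job_D -> active={job_B:*/10, job_C:*/8}
Op 9: register job_C */17 -> active={job_B:*/10, job_C:*/17}
Op 10: register job_A */3 -> active={job_A:*/3, job_B:*/10, job_C:*/17}
Op 11: register job_D */5 -> active={job_A:*/3, job_B:*/10, job_C:*/17, job_D:*/5}
  job_A: interval 3, next fire after T=99 is 102
  job_B: interval 10, next fire after T=99 is 100
  job_C: interval 17, next fire after T=99 is 102
  job_D: interval 5, next fire after T=99 is 100
Earliest fire time = 100 (job job_B)

Answer: 100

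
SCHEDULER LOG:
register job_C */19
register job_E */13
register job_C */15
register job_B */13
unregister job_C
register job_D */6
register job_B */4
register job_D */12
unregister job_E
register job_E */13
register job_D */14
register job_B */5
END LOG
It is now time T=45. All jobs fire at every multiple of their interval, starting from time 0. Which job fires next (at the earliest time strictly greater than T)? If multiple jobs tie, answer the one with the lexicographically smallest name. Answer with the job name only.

Answer: job_B

Derivation:
Op 1: register job_C */19 -> active={job_C:*/19}
Op 2: register job_E */13 -> active={job_C:*/19, job_E:*/13}
Op 3: register job_C */15 -> active={job_C:*/15, job_E:*/13}
Op 4: register job_B */13 -> active={job_B:*/13, job_C:*/15, job_E:*/13}
Op 5: unregister job_C -> active={job_B:*/13, job_E:*/13}
Op 6: register job_D */6 -> active={job_B:*/13, job_D:*/6, job_E:*/13}
Op 7: register job_B */4 -> active={job_B:*/4, job_D:*/6, job_E:*/13}
Op 8: register job_D */12 -> active={job_B:*/4, job_D:*/12, job_E:*/13}
Op 9: unregister job_E -> active={job_B:*/4, job_D:*/12}
Op 10: register job_E */13 -> active={job_B:*/4, job_D:*/12, job_E:*/13}
Op 11: register job_D */14 -> active={job_B:*/4, job_D:*/14, job_E:*/13}
Op 12: register job_B */5 -> active={job_B:*/5, job_D:*/14, job_E:*/13}
  job_B: interval 5, next fire after T=45 is 50
  job_D: interval 14, next fire after T=45 is 56
  job_E: interval 13, next fire after T=45 is 52
Earliest = 50, winner (lex tiebreak) = job_B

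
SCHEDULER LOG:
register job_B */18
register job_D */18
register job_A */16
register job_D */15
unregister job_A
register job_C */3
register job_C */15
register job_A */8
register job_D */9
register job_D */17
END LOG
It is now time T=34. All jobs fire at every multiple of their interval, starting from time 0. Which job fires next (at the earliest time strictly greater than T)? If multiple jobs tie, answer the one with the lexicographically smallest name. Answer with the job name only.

Answer: job_B

Derivation:
Op 1: register job_B */18 -> active={job_B:*/18}
Op 2: register job_D */18 -> active={job_B:*/18, job_D:*/18}
Op 3: register job_A */16 -> active={job_A:*/16, job_B:*/18, job_D:*/18}
Op 4: register job_D */15 -> active={job_A:*/16, job_B:*/18, job_D:*/15}
Op 5: unregister job_A -> active={job_B:*/18, job_D:*/15}
Op 6: register job_C */3 -> active={job_B:*/18, job_C:*/3, job_D:*/15}
Op 7: register job_C */15 -> active={job_B:*/18, job_C:*/15, job_D:*/15}
Op 8: register job_A */8 -> active={job_A:*/8, job_B:*/18, job_C:*/15, job_D:*/15}
Op 9: register job_D */9 -> active={job_A:*/8, job_B:*/18, job_C:*/15, job_D:*/9}
Op 10: register job_D */17 -> active={job_A:*/8, job_B:*/18, job_C:*/15, job_D:*/17}
  job_A: interval 8, next fire after T=34 is 40
  job_B: interval 18, next fire after T=34 is 36
  job_C: interval 15, next fire after T=34 is 45
  job_D: interval 17, next fire after T=34 is 51
Earliest = 36, winner (lex tiebreak) = job_B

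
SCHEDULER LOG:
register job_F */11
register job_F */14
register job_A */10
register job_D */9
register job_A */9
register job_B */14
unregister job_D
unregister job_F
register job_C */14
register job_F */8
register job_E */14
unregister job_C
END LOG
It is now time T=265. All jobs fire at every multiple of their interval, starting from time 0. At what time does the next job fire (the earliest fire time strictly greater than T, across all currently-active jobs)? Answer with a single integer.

Answer: 266

Derivation:
Op 1: register job_F */11 -> active={job_F:*/11}
Op 2: register job_F */14 -> active={job_F:*/14}
Op 3: register job_A */10 -> active={job_A:*/10, job_F:*/14}
Op 4: register job_D */9 -> active={job_A:*/10, job_D:*/9, job_F:*/14}
Op 5: register job_A */9 -> active={job_A:*/9, job_D:*/9, job_F:*/14}
Op 6: register job_B */14 -> active={job_A:*/9, job_B:*/14, job_D:*/9, job_F:*/14}
Op 7: unregister job_D -> active={job_A:*/9, job_B:*/14, job_F:*/14}
Op 8: unregister job_F -> active={job_A:*/9, job_B:*/14}
Op 9: register job_C */14 -> active={job_A:*/9, job_B:*/14, job_C:*/14}
Op 10: register job_F */8 -> active={job_A:*/9, job_B:*/14, job_C:*/14, job_F:*/8}
Op 11: register job_E */14 -> active={job_A:*/9, job_B:*/14, job_C:*/14, job_E:*/14, job_F:*/8}
Op 12: unregister job_C -> active={job_A:*/9, job_B:*/14, job_E:*/14, job_F:*/8}
  job_A: interval 9, next fire after T=265 is 270
  job_B: interval 14, next fire after T=265 is 266
  job_E: interval 14, next fire after T=265 is 266
  job_F: interval 8, next fire after T=265 is 272
Earliest fire time = 266 (job job_B)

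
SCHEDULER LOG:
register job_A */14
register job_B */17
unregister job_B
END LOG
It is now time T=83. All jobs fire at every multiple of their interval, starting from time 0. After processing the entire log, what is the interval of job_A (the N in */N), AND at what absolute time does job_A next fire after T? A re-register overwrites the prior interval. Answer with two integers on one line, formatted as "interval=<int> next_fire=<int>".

Answer: interval=14 next_fire=84

Derivation:
Op 1: register job_A */14 -> active={job_A:*/14}
Op 2: register job_B */17 -> active={job_A:*/14, job_B:*/17}
Op 3: unregister job_B -> active={job_A:*/14}
Final interval of job_A = 14
Next fire of job_A after T=83: (83//14+1)*14 = 84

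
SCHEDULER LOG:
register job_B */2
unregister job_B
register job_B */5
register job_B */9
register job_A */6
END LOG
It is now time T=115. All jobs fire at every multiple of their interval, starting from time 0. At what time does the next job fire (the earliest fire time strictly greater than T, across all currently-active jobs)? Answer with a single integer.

Op 1: register job_B */2 -> active={job_B:*/2}
Op 2: unregister job_B -> active={}
Op 3: register job_B */5 -> active={job_B:*/5}
Op 4: register job_B */9 -> active={job_B:*/9}
Op 5: register job_A */6 -> active={job_A:*/6, job_B:*/9}
  job_A: interval 6, next fire after T=115 is 120
  job_B: interval 9, next fire after T=115 is 117
Earliest fire time = 117 (job job_B)

Answer: 117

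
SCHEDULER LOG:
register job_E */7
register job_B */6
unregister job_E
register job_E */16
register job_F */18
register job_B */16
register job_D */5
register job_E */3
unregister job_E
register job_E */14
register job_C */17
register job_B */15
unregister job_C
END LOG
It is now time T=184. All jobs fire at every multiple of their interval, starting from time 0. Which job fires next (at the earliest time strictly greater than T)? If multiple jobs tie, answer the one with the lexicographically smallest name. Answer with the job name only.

Answer: job_D

Derivation:
Op 1: register job_E */7 -> active={job_E:*/7}
Op 2: register job_B */6 -> active={job_B:*/6, job_E:*/7}
Op 3: unregister job_E -> active={job_B:*/6}
Op 4: register job_E */16 -> active={job_B:*/6, job_E:*/16}
Op 5: register job_F */18 -> active={job_B:*/6, job_E:*/16, job_F:*/18}
Op 6: register job_B */16 -> active={job_B:*/16, job_E:*/16, job_F:*/18}
Op 7: register job_D */5 -> active={job_B:*/16, job_D:*/5, job_E:*/16, job_F:*/18}
Op 8: register job_E */3 -> active={job_B:*/16, job_D:*/5, job_E:*/3, job_F:*/18}
Op 9: unregister job_E -> active={job_B:*/16, job_D:*/5, job_F:*/18}
Op 10: register job_E */14 -> active={job_B:*/16, job_D:*/5, job_E:*/14, job_F:*/18}
Op 11: register job_C */17 -> active={job_B:*/16, job_C:*/17, job_D:*/5, job_E:*/14, job_F:*/18}
Op 12: register job_B */15 -> active={job_B:*/15, job_C:*/17, job_D:*/5, job_E:*/14, job_F:*/18}
Op 13: unregister job_C -> active={job_B:*/15, job_D:*/5, job_E:*/14, job_F:*/18}
  job_B: interval 15, next fire after T=184 is 195
  job_D: interval 5, next fire after T=184 is 185
  job_E: interval 14, next fire after T=184 is 196
  job_F: interval 18, next fire after T=184 is 198
Earliest = 185, winner (lex tiebreak) = job_D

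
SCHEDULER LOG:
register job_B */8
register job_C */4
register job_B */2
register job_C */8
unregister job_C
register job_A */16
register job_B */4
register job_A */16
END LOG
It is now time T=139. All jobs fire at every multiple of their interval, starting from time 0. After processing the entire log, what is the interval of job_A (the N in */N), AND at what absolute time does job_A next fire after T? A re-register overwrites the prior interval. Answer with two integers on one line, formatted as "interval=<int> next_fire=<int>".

Op 1: register job_B */8 -> active={job_B:*/8}
Op 2: register job_C */4 -> active={job_B:*/8, job_C:*/4}
Op 3: register job_B */2 -> active={job_B:*/2, job_C:*/4}
Op 4: register job_C */8 -> active={job_B:*/2, job_C:*/8}
Op 5: unregister job_C -> active={job_B:*/2}
Op 6: register job_A */16 -> active={job_A:*/16, job_B:*/2}
Op 7: register job_B */4 -> active={job_A:*/16, job_B:*/4}
Op 8: register job_A */16 -> active={job_A:*/16, job_B:*/4}
Final interval of job_A = 16
Next fire of job_A after T=139: (139//16+1)*16 = 144

Answer: interval=16 next_fire=144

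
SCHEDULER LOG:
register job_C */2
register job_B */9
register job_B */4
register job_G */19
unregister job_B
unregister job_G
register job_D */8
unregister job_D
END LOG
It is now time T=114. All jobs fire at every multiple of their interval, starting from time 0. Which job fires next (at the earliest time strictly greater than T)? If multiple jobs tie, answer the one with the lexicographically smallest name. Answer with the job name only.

Op 1: register job_C */2 -> active={job_C:*/2}
Op 2: register job_B */9 -> active={job_B:*/9, job_C:*/2}
Op 3: register job_B */4 -> active={job_B:*/4, job_C:*/2}
Op 4: register job_G */19 -> active={job_B:*/4, job_C:*/2, job_G:*/19}
Op 5: unregister job_B -> active={job_C:*/2, job_G:*/19}
Op 6: unregister job_G -> active={job_C:*/2}
Op 7: register job_D */8 -> active={job_C:*/2, job_D:*/8}
Op 8: unregister job_D -> active={job_C:*/2}
  job_C: interval 2, next fire after T=114 is 116
Earliest = 116, winner (lex tiebreak) = job_C

Answer: job_C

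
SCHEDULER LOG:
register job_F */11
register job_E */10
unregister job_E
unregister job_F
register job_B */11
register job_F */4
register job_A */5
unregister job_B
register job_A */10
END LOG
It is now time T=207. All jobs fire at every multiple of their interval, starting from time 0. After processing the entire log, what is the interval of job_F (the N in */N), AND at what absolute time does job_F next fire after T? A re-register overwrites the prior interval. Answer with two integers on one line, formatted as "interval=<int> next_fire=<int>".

Answer: interval=4 next_fire=208

Derivation:
Op 1: register job_F */11 -> active={job_F:*/11}
Op 2: register job_E */10 -> active={job_E:*/10, job_F:*/11}
Op 3: unregister job_E -> active={job_F:*/11}
Op 4: unregister job_F -> active={}
Op 5: register job_B */11 -> active={job_B:*/11}
Op 6: register job_F */4 -> active={job_B:*/11, job_F:*/4}
Op 7: register job_A */5 -> active={job_A:*/5, job_B:*/11, job_F:*/4}
Op 8: unregister job_B -> active={job_A:*/5, job_F:*/4}
Op 9: register job_A */10 -> active={job_A:*/10, job_F:*/4}
Final interval of job_F = 4
Next fire of job_F after T=207: (207//4+1)*4 = 208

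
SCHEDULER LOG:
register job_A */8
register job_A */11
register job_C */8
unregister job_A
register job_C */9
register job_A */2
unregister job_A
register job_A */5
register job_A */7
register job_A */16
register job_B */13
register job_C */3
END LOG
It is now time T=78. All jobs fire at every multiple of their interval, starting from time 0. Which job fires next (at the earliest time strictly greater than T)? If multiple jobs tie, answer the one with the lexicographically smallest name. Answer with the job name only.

Answer: job_A

Derivation:
Op 1: register job_A */8 -> active={job_A:*/8}
Op 2: register job_A */11 -> active={job_A:*/11}
Op 3: register job_C */8 -> active={job_A:*/11, job_C:*/8}
Op 4: unregister job_A -> active={job_C:*/8}
Op 5: register job_C */9 -> active={job_C:*/9}
Op 6: register job_A */2 -> active={job_A:*/2, job_C:*/9}
Op 7: unregister job_A -> active={job_C:*/9}
Op 8: register job_A */5 -> active={job_A:*/5, job_C:*/9}
Op 9: register job_A */7 -> active={job_A:*/7, job_C:*/9}
Op 10: register job_A */16 -> active={job_A:*/16, job_C:*/9}
Op 11: register job_B */13 -> active={job_A:*/16, job_B:*/13, job_C:*/9}
Op 12: register job_C */3 -> active={job_A:*/16, job_B:*/13, job_C:*/3}
  job_A: interval 16, next fire after T=78 is 80
  job_B: interval 13, next fire after T=78 is 91
  job_C: interval 3, next fire after T=78 is 81
Earliest = 80, winner (lex tiebreak) = job_A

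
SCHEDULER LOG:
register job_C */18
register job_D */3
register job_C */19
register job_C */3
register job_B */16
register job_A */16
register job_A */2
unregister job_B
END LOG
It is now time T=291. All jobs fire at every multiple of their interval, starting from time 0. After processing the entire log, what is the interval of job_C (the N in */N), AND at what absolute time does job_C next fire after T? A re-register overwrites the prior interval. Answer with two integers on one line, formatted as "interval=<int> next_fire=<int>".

Answer: interval=3 next_fire=294

Derivation:
Op 1: register job_C */18 -> active={job_C:*/18}
Op 2: register job_D */3 -> active={job_C:*/18, job_D:*/3}
Op 3: register job_C */19 -> active={job_C:*/19, job_D:*/3}
Op 4: register job_C */3 -> active={job_C:*/3, job_D:*/3}
Op 5: register job_B */16 -> active={job_B:*/16, job_C:*/3, job_D:*/3}
Op 6: register job_A */16 -> active={job_A:*/16, job_B:*/16, job_C:*/3, job_D:*/3}
Op 7: register job_A */2 -> active={job_A:*/2, job_B:*/16, job_C:*/3, job_D:*/3}
Op 8: unregister job_B -> active={job_A:*/2, job_C:*/3, job_D:*/3}
Final interval of job_C = 3
Next fire of job_C after T=291: (291//3+1)*3 = 294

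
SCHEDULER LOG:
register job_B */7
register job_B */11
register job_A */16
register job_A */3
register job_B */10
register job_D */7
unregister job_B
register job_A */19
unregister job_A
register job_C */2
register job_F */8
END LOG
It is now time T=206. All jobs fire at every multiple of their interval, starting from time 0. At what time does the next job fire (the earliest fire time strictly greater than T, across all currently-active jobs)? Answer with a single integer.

Op 1: register job_B */7 -> active={job_B:*/7}
Op 2: register job_B */11 -> active={job_B:*/11}
Op 3: register job_A */16 -> active={job_A:*/16, job_B:*/11}
Op 4: register job_A */3 -> active={job_A:*/3, job_B:*/11}
Op 5: register job_B */10 -> active={job_A:*/3, job_B:*/10}
Op 6: register job_D */7 -> active={job_A:*/3, job_B:*/10, job_D:*/7}
Op 7: unregister job_B -> active={job_A:*/3, job_D:*/7}
Op 8: register job_A */19 -> active={job_A:*/19, job_D:*/7}
Op 9: unregister job_A -> active={job_D:*/7}
Op 10: register job_C */2 -> active={job_C:*/2, job_D:*/7}
Op 11: register job_F */8 -> active={job_C:*/2, job_D:*/7, job_F:*/8}
  job_C: interval 2, next fire after T=206 is 208
  job_D: interval 7, next fire after T=206 is 210
  job_F: interval 8, next fire after T=206 is 208
Earliest fire time = 208 (job job_C)

Answer: 208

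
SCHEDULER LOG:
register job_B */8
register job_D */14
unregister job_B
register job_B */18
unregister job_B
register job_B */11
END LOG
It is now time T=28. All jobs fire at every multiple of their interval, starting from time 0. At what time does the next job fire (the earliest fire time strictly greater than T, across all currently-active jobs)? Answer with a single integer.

Answer: 33

Derivation:
Op 1: register job_B */8 -> active={job_B:*/8}
Op 2: register job_D */14 -> active={job_B:*/8, job_D:*/14}
Op 3: unregister job_B -> active={job_D:*/14}
Op 4: register job_B */18 -> active={job_B:*/18, job_D:*/14}
Op 5: unregister job_B -> active={job_D:*/14}
Op 6: register job_B */11 -> active={job_B:*/11, job_D:*/14}
  job_B: interval 11, next fire after T=28 is 33
  job_D: interval 14, next fire after T=28 is 42
Earliest fire time = 33 (job job_B)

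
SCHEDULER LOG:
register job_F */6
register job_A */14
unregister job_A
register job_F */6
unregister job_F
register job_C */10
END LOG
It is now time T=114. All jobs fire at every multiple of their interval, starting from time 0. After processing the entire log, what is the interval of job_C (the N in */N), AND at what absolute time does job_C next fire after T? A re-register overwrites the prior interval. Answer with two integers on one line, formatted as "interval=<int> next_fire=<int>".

Op 1: register job_F */6 -> active={job_F:*/6}
Op 2: register job_A */14 -> active={job_A:*/14, job_F:*/6}
Op 3: unregister job_A -> active={job_F:*/6}
Op 4: register job_F */6 -> active={job_F:*/6}
Op 5: unregister job_F -> active={}
Op 6: register job_C */10 -> active={job_C:*/10}
Final interval of job_C = 10
Next fire of job_C after T=114: (114//10+1)*10 = 120

Answer: interval=10 next_fire=120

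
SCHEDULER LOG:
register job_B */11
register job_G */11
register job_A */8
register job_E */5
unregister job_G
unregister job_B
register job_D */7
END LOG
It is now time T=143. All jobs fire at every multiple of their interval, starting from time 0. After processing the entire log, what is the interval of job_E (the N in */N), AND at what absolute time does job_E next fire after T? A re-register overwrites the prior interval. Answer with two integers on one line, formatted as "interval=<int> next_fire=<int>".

Answer: interval=5 next_fire=145

Derivation:
Op 1: register job_B */11 -> active={job_B:*/11}
Op 2: register job_G */11 -> active={job_B:*/11, job_G:*/11}
Op 3: register job_A */8 -> active={job_A:*/8, job_B:*/11, job_G:*/11}
Op 4: register job_E */5 -> active={job_A:*/8, job_B:*/11, job_E:*/5, job_G:*/11}
Op 5: unregister job_G -> active={job_A:*/8, job_B:*/11, job_E:*/5}
Op 6: unregister job_B -> active={job_A:*/8, job_E:*/5}
Op 7: register job_D */7 -> active={job_A:*/8, job_D:*/7, job_E:*/5}
Final interval of job_E = 5
Next fire of job_E after T=143: (143//5+1)*5 = 145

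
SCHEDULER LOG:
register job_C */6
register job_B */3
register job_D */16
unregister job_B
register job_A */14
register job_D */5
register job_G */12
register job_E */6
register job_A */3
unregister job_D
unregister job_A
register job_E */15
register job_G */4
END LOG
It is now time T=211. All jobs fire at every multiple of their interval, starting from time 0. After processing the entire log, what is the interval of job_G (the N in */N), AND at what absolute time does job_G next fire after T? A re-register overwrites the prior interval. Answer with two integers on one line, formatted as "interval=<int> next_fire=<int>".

Answer: interval=4 next_fire=212

Derivation:
Op 1: register job_C */6 -> active={job_C:*/6}
Op 2: register job_B */3 -> active={job_B:*/3, job_C:*/6}
Op 3: register job_D */16 -> active={job_B:*/3, job_C:*/6, job_D:*/16}
Op 4: unregister job_B -> active={job_C:*/6, job_D:*/16}
Op 5: register job_A */14 -> active={job_A:*/14, job_C:*/6, job_D:*/16}
Op 6: register job_D */5 -> active={job_A:*/14, job_C:*/6, job_D:*/5}
Op 7: register job_G */12 -> active={job_A:*/14, job_C:*/6, job_D:*/5, job_G:*/12}
Op 8: register job_E */6 -> active={job_A:*/14, job_C:*/6, job_D:*/5, job_E:*/6, job_G:*/12}
Op 9: register job_A */3 -> active={job_A:*/3, job_C:*/6, job_D:*/5, job_E:*/6, job_G:*/12}
Op 10: unregister job_D -> active={job_A:*/3, job_C:*/6, job_E:*/6, job_G:*/12}
Op 11: unregister job_A -> active={job_C:*/6, job_E:*/6, job_G:*/12}
Op 12: register job_E */15 -> active={job_C:*/6, job_E:*/15, job_G:*/12}
Op 13: register job_G */4 -> active={job_C:*/6, job_E:*/15, job_G:*/4}
Final interval of job_G = 4
Next fire of job_G after T=211: (211//4+1)*4 = 212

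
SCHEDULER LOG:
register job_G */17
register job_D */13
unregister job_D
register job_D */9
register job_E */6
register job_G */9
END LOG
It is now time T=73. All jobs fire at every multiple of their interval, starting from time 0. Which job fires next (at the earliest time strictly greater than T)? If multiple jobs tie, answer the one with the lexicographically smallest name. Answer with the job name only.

Op 1: register job_G */17 -> active={job_G:*/17}
Op 2: register job_D */13 -> active={job_D:*/13, job_G:*/17}
Op 3: unregister job_D -> active={job_G:*/17}
Op 4: register job_D */9 -> active={job_D:*/9, job_G:*/17}
Op 5: register job_E */6 -> active={job_D:*/9, job_E:*/6, job_G:*/17}
Op 6: register job_G */9 -> active={job_D:*/9, job_E:*/6, job_G:*/9}
  job_D: interval 9, next fire after T=73 is 81
  job_E: interval 6, next fire after T=73 is 78
  job_G: interval 9, next fire after T=73 is 81
Earliest = 78, winner (lex tiebreak) = job_E

Answer: job_E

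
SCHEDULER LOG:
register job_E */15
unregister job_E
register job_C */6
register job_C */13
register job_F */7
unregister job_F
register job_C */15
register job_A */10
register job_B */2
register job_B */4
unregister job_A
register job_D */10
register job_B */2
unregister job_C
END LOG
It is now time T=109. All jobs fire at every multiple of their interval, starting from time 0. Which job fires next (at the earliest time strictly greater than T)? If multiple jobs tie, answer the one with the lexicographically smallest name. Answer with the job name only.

Op 1: register job_E */15 -> active={job_E:*/15}
Op 2: unregister job_E -> active={}
Op 3: register job_C */6 -> active={job_C:*/6}
Op 4: register job_C */13 -> active={job_C:*/13}
Op 5: register job_F */7 -> active={job_C:*/13, job_F:*/7}
Op 6: unregister job_F -> active={job_C:*/13}
Op 7: register job_C */15 -> active={job_C:*/15}
Op 8: register job_A */10 -> active={job_A:*/10, job_C:*/15}
Op 9: register job_B */2 -> active={job_A:*/10, job_B:*/2, job_C:*/15}
Op 10: register job_B */4 -> active={job_A:*/10, job_B:*/4, job_C:*/15}
Op 11: unregister job_A -> active={job_B:*/4, job_C:*/15}
Op 12: register job_D */10 -> active={job_B:*/4, job_C:*/15, job_D:*/10}
Op 13: register job_B */2 -> active={job_B:*/2, job_C:*/15, job_D:*/10}
Op 14: unregister job_C -> active={job_B:*/2, job_D:*/10}
  job_B: interval 2, next fire after T=109 is 110
  job_D: interval 10, next fire after T=109 is 110
Earliest = 110, winner (lex tiebreak) = job_B

Answer: job_B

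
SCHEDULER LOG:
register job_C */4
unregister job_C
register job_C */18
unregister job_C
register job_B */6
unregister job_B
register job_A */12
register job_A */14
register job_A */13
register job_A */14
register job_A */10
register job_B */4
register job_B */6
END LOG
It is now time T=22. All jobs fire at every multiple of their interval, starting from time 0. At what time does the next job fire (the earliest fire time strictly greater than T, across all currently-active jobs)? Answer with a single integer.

Answer: 24

Derivation:
Op 1: register job_C */4 -> active={job_C:*/4}
Op 2: unregister job_C -> active={}
Op 3: register job_C */18 -> active={job_C:*/18}
Op 4: unregister job_C -> active={}
Op 5: register job_B */6 -> active={job_B:*/6}
Op 6: unregister job_B -> active={}
Op 7: register job_A */12 -> active={job_A:*/12}
Op 8: register job_A */14 -> active={job_A:*/14}
Op 9: register job_A */13 -> active={job_A:*/13}
Op 10: register job_A */14 -> active={job_A:*/14}
Op 11: register job_A */10 -> active={job_A:*/10}
Op 12: register job_B */4 -> active={job_A:*/10, job_B:*/4}
Op 13: register job_B */6 -> active={job_A:*/10, job_B:*/6}
  job_A: interval 10, next fire after T=22 is 30
  job_B: interval 6, next fire after T=22 is 24
Earliest fire time = 24 (job job_B)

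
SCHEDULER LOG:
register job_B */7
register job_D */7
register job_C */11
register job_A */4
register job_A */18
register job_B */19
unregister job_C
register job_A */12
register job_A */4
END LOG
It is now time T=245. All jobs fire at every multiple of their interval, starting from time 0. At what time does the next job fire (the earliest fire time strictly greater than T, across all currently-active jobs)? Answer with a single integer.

Op 1: register job_B */7 -> active={job_B:*/7}
Op 2: register job_D */7 -> active={job_B:*/7, job_D:*/7}
Op 3: register job_C */11 -> active={job_B:*/7, job_C:*/11, job_D:*/7}
Op 4: register job_A */4 -> active={job_A:*/4, job_B:*/7, job_C:*/11, job_D:*/7}
Op 5: register job_A */18 -> active={job_A:*/18, job_B:*/7, job_C:*/11, job_D:*/7}
Op 6: register job_B */19 -> active={job_A:*/18, job_B:*/19, job_C:*/11, job_D:*/7}
Op 7: unregister job_C -> active={job_A:*/18, job_B:*/19, job_D:*/7}
Op 8: register job_A */12 -> active={job_A:*/12, job_B:*/19, job_D:*/7}
Op 9: register job_A */4 -> active={job_A:*/4, job_B:*/19, job_D:*/7}
  job_A: interval 4, next fire after T=245 is 248
  job_B: interval 19, next fire after T=245 is 247
  job_D: interval 7, next fire after T=245 is 252
Earliest fire time = 247 (job job_B)

Answer: 247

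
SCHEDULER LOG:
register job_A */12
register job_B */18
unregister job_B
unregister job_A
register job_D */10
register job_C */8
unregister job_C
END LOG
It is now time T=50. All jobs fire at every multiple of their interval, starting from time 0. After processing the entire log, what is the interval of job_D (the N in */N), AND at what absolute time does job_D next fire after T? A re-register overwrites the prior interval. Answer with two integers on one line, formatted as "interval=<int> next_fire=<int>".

Answer: interval=10 next_fire=60

Derivation:
Op 1: register job_A */12 -> active={job_A:*/12}
Op 2: register job_B */18 -> active={job_A:*/12, job_B:*/18}
Op 3: unregister job_B -> active={job_A:*/12}
Op 4: unregister job_A -> active={}
Op 5: register job_D */10 -> active={job_D:*/10}
Op 6: register job_C */8 -> active={job_C:*/8, job_D:*/10}
Op 7: unregister job_C -> active={job_D:*/10}
Final interval of job_D = 10
Next fire of job_D after T=50: (50//10+1)*10 = 60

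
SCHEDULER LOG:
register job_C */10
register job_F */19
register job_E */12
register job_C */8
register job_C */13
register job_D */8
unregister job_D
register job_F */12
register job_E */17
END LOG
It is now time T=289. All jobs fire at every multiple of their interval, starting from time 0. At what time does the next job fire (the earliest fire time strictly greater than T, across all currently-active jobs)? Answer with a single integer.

Answer: 299

Derivation:
Op 1: register job_C */10 -> active={job_C:*/10}
Op 2: register job_F */19 -> active={job_C:*/10, job_F:*/19}
Op 3: register job_E */12 -> active={job_C:*/10, job_E:*/12, job_F:*/19}
Op 4: register job_C */8 -> active={job_C:*/8, job_E:*/12, job_F:*/19}
Op 5: register job_C */13 -> active={job_C:*/13, job_E:*/12, job_F:*/19}
Op 6: register job_D */8 -> active={job_C:*/13, job_D:*/8, job_E:*/12, job_F:*/19}
Op 7: unregister job_D -> active={job_C:*/13, job_E:*/12, job_F:*/19}
Op 8: register job_F */12 -> active={job_C:*/13, job_E:*/12, job_F:*/12}
Op 9: register job_E */17 -> active={job_C:*/13, job_E:*/17, job_F:*/12}
  job_C: interval 13, next fire after T=289 is 299
  job_E: interval 17, next fire after T=289 is 306
  job_F: interval 12, next fire after T=289 is 300
Earliest fire time = 299 (job job_C)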